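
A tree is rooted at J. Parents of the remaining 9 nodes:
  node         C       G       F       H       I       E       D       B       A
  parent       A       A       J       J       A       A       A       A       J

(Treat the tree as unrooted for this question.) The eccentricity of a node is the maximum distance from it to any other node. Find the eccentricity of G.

3

The node farthest from G is H (F also at distance 3), via G-A-J-H — 3 edges.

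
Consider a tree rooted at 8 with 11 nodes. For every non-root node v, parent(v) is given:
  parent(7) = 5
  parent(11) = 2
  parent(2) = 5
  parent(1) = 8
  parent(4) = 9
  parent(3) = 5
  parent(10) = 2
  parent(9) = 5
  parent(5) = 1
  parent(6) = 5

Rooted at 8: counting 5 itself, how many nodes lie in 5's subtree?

5's subtree: {5, 2, 6, 9, 7, 3, 10, 11, 4}, size 9.

9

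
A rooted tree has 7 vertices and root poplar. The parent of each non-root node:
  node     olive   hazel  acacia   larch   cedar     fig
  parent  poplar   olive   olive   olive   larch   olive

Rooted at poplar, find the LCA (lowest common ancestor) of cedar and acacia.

cedar's ancestor chain is cedar, larch, olive, poplar and acacia's is acacia, olive, poplar; they first meet at olive.

olive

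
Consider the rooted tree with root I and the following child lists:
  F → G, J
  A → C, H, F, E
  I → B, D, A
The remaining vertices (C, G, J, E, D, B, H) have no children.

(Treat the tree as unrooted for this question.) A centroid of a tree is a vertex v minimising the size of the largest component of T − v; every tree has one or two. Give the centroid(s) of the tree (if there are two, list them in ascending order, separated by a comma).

A

Removing A splits the tree into components of sizes 3, 3, 1, 1, 1; the largest is 3 ≤ ⌊10/2⌋ = 5.
No neighbour of A does as well, so A is the unique centroid.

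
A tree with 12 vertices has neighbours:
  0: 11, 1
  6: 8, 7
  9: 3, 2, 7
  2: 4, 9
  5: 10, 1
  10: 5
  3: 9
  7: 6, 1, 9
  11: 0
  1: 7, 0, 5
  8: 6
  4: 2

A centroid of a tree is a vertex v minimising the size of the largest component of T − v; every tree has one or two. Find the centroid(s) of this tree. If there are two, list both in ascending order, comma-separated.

7

Removing 7 splits the tree into components of sizes 5, 4, 2; the largest is 5 ≤ ⌊12/2⌋ = 6.
No neighbour of 7 does as well, so 7 is the unique centroid.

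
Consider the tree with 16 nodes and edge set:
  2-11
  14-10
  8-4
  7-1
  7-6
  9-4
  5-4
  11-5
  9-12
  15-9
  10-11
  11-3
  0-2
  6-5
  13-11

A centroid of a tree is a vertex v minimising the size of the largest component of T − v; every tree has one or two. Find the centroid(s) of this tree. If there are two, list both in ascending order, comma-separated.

Delete 5: the remaining components have sizes 7, 5, 3. Max 7 ≤ 8, so 5 is a centroid.
Every other node leaves some component of size > 8, so the centroid is unique.

5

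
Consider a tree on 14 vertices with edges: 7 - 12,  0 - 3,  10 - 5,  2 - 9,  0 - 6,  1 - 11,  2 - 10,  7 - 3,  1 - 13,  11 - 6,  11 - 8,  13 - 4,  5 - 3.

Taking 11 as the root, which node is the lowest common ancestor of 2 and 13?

Ancestors of 2 (toward the root): 2, 10, 5, 3, 0, 6, 11.
Ancestors of 13: 13, 1, 11.
The deepest node appearing in both lists is 11.

11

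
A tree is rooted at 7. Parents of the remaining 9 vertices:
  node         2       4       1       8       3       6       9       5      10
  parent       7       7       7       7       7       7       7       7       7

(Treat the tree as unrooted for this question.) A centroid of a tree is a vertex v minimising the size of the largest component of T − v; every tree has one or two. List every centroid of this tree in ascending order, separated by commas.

7

Delete 7: the remaining components have sizes 1, 1, 1, 1, 1, 1, 1, 1, 1. Max 1 ≤ 5, so 7 is a centroid.
Every other node leaves some component of size > 5, so the centroid is unique.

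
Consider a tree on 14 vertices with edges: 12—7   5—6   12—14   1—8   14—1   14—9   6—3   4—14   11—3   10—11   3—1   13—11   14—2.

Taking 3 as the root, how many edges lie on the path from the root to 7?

4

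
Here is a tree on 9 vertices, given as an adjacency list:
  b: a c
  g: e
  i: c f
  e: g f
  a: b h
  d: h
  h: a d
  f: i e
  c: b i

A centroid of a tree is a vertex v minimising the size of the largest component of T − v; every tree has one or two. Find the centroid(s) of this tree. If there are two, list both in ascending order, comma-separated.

If c is removed the pieces have sizes 4, 4, all ≤ ⌊9/2⌋ = 4.
No neighbour of c does as well, so c is the unique centroid.

c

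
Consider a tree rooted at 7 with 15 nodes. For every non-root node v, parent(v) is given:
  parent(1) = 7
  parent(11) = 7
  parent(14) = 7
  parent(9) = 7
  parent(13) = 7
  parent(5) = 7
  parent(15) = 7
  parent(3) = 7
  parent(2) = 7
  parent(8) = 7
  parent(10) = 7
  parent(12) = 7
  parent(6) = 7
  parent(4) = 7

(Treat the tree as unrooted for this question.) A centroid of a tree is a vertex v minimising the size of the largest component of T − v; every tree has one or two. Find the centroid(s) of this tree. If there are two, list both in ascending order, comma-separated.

Removing 7 splits the tree into components of sizes 1, 1, 1, 1, 1, 1, 1, 1, 1, 1, 1, 1, 1, 1; the largest is 1 ≤ ⌊15/2⌋ = 7.
No neighbour of 7 does as well, so 7 is the unique centroid.

7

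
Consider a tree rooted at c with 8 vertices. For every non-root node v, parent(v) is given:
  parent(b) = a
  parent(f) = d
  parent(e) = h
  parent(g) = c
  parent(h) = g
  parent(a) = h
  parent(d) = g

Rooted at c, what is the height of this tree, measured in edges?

4

The longest root-to-leaf path is c – g – h – a – b (4 edges).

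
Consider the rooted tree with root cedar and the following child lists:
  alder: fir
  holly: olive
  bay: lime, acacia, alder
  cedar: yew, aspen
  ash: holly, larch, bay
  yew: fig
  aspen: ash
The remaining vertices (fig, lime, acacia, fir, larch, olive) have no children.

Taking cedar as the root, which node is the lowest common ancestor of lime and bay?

bay

lime's ancestor chain is lime, bay, ash, aspen, cedar and bay's is bay, ash, aspen, cedar; they first meet at bay.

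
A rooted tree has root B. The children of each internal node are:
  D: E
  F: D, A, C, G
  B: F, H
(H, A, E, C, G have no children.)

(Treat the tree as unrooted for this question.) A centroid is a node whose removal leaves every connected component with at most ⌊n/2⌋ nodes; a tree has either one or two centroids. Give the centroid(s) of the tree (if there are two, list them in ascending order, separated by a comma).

Delete F: the remaining components have sizes 2, 2, 1, 1, 1. Max 2 ≤ 4, so F is a centroid.
Every other node leaves some component of size > 4, so the centroid is unique.

F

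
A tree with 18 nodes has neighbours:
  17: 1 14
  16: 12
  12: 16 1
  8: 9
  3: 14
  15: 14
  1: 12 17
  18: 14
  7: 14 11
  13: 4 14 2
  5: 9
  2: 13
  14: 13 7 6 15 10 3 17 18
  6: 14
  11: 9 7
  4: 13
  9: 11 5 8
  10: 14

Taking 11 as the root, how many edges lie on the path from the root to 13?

11 → 7 → 14 → 13 — 3 edges.

3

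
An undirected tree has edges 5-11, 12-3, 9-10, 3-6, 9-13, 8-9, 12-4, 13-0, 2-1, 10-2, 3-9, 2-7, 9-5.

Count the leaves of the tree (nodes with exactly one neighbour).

7

Degree-1 nodes: 0, 1, 4, 6, 7, 8, 11 — 7 of them.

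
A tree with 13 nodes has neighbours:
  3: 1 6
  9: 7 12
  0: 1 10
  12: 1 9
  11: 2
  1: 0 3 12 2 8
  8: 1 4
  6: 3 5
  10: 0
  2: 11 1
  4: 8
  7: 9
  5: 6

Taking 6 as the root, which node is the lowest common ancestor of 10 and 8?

Ancestors of 10 (toward the root): 10, 0, 1, 3, 6.
Ancestors of 8: 8, 1, 3, 6.
The deepest node appearing in both lists is 1.

1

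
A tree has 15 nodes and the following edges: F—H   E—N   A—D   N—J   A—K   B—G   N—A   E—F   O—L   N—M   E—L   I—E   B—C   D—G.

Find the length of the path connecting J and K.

3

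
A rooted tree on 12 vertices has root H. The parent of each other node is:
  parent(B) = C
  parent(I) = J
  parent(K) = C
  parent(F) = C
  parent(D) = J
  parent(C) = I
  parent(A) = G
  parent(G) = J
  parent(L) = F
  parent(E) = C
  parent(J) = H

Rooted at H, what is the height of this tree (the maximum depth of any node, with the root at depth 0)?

L sits deepest: H → J → I → C → F → L — 5 edges from the root.

5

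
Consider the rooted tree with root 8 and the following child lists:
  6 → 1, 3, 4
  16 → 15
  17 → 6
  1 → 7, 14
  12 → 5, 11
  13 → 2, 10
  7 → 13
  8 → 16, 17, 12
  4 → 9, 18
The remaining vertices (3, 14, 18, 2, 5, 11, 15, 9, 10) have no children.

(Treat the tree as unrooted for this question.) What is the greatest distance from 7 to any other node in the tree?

6

A farthest node from 7 is 5 (11, 15 also at distance 6).
The path 7 – 1 – 6 – 17 – 8 – 12 – 5 has 6 edges.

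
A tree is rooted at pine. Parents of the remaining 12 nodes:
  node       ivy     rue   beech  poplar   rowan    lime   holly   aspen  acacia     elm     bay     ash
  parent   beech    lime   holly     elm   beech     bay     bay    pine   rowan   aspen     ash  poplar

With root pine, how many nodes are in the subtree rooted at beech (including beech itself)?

beech's subtree: {beech, rowan, ivy, acacia}, size 4.

4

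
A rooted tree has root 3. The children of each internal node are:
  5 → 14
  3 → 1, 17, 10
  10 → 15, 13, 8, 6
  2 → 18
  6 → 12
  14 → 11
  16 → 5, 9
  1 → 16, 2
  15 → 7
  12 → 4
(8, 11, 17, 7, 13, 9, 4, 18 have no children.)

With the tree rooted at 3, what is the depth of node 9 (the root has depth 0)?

3

Climbing from 9 to the root: 9–16–1–3. That's 3 steps.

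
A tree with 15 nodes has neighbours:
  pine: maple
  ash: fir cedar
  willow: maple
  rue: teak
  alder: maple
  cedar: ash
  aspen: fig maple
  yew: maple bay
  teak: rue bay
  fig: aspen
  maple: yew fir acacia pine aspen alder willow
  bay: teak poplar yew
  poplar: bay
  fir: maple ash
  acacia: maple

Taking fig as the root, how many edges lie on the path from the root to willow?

3

Path from fig to willow: fig–aspen–maple–willow, which has 3 edges.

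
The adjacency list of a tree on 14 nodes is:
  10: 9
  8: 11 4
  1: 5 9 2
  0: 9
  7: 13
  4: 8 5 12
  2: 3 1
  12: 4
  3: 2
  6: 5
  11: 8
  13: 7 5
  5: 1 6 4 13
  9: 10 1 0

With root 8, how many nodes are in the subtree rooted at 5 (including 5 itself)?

10

The subtree rooted at 5 contains: 5, 1, 6, 13, 2, 9, 7, 3, 0, 10 — 10 nodes.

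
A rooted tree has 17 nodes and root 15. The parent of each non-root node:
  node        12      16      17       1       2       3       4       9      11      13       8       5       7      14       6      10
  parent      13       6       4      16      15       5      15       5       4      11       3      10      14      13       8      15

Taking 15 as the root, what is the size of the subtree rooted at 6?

Descendants of 6 (including itself): 6, 16, 1. That's 3.

3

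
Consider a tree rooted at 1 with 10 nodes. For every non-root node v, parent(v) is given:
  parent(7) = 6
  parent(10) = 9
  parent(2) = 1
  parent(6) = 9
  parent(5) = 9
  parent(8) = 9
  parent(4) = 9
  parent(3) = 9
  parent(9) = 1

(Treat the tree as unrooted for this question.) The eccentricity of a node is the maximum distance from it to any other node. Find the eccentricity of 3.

3

Distances from 3 peak at 3, attained at 7 (2 also at distance 3).
3-9-6-7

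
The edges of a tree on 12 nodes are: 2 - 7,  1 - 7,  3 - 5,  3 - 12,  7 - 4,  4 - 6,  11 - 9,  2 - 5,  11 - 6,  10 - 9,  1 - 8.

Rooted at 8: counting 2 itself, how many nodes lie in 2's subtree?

Descendants of 2 (including itself): 2, 5, 3, 12. That's 4.

4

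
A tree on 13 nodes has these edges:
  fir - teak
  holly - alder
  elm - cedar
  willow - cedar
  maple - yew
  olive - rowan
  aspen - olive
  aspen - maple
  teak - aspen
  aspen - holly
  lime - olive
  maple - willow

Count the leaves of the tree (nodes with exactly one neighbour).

The leaves are alder, elm, fir, lime, rowan, yew.
That is 6 leaves.

6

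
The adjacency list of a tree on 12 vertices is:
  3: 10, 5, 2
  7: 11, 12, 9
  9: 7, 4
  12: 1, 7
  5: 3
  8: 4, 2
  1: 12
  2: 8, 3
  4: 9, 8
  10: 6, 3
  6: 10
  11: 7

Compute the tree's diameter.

Starting from 6, a farthest node is 1 at distance 9.
One longest path: 6 - 10 - 3 - 2 - 8 - 4 - 9 - 7 - 12 - 1.
So the diameter is 9.

9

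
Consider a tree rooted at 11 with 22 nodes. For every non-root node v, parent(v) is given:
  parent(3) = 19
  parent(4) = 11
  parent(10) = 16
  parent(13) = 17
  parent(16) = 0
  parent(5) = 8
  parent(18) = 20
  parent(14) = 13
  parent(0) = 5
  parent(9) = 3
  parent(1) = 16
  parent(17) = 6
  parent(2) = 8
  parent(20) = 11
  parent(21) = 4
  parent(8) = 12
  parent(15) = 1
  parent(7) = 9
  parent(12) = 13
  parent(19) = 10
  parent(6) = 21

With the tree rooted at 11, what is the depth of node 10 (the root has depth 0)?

11

Climbing from 10 to the root: 10 → 16 → 0 → 5 → 8 → 12 → 13 → 17 → 6 → 21 → 4 → 11. That's 11 steps.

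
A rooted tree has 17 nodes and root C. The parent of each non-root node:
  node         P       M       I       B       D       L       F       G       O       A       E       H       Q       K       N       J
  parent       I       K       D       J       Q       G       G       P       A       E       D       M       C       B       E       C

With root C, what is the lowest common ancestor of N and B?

C

N's ancestor chain is N, E, D, Q, C and B's is B, J, C; they first meet at C.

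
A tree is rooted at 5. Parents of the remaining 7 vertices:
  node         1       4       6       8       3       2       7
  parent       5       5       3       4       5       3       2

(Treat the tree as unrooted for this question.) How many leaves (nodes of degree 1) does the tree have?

Degree-1 nodes: 1, 6, 7, 8 — 4 of them.

4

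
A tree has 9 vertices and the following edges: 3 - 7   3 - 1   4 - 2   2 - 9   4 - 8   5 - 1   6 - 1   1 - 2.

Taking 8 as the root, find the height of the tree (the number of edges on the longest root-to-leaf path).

The longest root-to-leaf path is 8 → 4 → 2 → 1 → 3 → 7 (5 edges).

5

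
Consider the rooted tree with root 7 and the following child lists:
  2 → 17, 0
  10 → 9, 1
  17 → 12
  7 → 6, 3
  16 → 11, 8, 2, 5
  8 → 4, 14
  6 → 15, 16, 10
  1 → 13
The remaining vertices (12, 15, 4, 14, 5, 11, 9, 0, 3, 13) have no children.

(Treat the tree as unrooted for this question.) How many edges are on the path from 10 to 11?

3

Walking from 10: 10 - 6 - 16 - 11. Length 3.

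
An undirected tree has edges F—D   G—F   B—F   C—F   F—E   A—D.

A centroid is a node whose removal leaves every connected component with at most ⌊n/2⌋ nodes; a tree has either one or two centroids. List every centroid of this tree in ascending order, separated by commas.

F

Delete F: the remaining components have sizes 2, 1, 1, 1, 1. Max 2 ≤ 3, so F is a centroid.
No neighbour of F does as well, so F is the unique centroid.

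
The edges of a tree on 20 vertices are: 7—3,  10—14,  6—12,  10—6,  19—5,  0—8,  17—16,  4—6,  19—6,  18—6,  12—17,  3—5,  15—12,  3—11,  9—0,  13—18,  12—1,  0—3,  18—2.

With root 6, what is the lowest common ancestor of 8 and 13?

Ancestors of 8 (toward the root): 8, 0, 3, 5, 19, 6.
Ancestors of 13: 13, 18, 6.
The deepest node appearing in both lists is 6.

6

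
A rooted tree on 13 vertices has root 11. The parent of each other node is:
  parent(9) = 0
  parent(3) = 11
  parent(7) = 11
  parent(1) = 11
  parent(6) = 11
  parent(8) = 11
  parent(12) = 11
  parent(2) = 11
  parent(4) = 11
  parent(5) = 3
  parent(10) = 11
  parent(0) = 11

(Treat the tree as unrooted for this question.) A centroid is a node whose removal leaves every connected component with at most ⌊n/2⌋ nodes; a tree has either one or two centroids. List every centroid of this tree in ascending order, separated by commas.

11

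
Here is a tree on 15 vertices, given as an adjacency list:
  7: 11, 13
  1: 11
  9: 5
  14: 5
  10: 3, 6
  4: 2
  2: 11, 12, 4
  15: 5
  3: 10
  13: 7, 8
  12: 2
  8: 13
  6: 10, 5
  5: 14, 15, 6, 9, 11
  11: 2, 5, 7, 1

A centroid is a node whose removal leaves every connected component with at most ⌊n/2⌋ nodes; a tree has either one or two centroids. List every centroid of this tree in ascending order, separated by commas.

If 11 is removed the pieces have sizes 7, 3, 3, 1, all ≤ ⌊15/2⌋ = 7.
Every other node leaves some component of size > 7, so the centroid is unique.

11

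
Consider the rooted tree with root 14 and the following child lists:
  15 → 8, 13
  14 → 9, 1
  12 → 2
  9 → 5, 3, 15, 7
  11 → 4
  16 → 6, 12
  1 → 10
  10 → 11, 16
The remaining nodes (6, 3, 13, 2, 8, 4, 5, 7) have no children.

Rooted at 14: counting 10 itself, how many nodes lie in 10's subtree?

7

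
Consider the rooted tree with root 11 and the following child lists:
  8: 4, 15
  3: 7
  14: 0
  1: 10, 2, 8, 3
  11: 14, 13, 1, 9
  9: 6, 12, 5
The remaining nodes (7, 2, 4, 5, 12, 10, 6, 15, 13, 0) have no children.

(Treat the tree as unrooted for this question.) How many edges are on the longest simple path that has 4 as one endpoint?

A farthest node from 4 is 6 (0, 12, 5 also at distance 5).
The path 4 – 8 – 1 – 11 – 9 – 6 has 5 edges.

5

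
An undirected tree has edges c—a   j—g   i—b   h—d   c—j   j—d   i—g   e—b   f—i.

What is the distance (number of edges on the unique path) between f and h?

5

Walking from f: f - i - g - j - d - h. Length 5.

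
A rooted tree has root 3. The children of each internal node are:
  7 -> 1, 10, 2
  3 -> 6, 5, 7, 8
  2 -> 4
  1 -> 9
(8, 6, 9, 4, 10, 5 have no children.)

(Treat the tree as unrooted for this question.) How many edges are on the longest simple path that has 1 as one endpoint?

3

Distances from 1 peak at 3, attained at 4 (5, 6, 8 also at distance 3).
1–7–2–4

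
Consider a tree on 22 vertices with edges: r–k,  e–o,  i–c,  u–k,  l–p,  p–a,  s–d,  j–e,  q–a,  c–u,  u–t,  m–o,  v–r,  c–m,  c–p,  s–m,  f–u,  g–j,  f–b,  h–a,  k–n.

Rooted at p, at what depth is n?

4

Climbing from n to the root: n → k → u → c → p. That's 4 steps.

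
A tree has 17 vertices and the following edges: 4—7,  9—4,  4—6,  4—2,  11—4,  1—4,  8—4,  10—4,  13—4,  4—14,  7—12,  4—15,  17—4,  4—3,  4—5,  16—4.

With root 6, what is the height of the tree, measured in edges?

3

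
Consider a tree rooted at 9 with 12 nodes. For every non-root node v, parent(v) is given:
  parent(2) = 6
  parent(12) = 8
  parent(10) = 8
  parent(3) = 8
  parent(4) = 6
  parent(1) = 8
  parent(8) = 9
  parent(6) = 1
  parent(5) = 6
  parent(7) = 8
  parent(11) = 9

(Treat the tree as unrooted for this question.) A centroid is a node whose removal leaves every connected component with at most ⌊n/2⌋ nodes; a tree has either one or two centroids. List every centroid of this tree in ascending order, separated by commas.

If 8 is removed the pieces have sizes 5, 2, 1, 1, 1, 1, all ≤ ⌊12/2⌋ = 6.
Every other node leaves some component of size > 6, so the centroid is unique.

8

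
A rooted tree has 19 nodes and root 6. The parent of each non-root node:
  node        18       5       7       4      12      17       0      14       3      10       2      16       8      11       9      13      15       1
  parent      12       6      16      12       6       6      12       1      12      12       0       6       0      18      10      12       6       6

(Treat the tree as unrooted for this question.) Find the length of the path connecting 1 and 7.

The path is 1–6–16–7, which has 3 edges.

3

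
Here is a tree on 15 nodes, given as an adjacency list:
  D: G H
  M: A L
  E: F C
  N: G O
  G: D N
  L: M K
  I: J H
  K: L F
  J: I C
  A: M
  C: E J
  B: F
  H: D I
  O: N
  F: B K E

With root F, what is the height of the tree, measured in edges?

9

The longest root-to-leaf path is F–E–C–J–I–H–D–G–N–O (9 edges).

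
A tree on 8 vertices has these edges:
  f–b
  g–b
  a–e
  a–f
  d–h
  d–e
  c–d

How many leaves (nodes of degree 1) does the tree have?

The leaves are c, g, h.
That is 3 leaves.

3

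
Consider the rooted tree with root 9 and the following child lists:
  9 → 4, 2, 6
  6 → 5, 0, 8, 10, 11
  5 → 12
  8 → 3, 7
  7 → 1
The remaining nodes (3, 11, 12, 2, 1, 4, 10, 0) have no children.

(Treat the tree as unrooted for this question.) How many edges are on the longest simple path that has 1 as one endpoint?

A farthest node from 1 is 12 (2, 4 also at distance 5).
The path 1-7-8-6-5-12 has 5 edges.

5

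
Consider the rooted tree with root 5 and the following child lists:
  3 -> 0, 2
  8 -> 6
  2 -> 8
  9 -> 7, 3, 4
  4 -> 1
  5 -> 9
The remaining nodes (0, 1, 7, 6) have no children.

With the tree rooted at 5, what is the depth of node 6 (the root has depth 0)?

5

5–9–3–2–8–6 — 5 edges.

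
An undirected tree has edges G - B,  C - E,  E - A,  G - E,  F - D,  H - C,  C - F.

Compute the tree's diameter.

BFS from B reaches D last, at distance 5; BFS from D confirms no node is farther.
Path: B – G – E – C – F – D.

5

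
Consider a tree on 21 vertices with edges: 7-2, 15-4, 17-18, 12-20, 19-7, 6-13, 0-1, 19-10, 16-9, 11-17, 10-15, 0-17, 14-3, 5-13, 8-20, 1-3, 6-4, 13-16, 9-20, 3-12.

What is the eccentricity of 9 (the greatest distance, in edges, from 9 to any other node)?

Distances from 9 peak at 9, attained at 2.
9–16–13–6–4–15–10–19–7–2

9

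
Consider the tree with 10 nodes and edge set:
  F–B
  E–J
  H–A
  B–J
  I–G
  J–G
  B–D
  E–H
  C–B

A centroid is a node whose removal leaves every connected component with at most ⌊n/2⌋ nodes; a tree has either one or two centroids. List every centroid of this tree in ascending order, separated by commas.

J

If J is removed the pieces have sizes 4, 3, 2, all ≤ ⌊10/2⌋ = 5.
Every other node leaves some component of size > 5, so the centroid is unique.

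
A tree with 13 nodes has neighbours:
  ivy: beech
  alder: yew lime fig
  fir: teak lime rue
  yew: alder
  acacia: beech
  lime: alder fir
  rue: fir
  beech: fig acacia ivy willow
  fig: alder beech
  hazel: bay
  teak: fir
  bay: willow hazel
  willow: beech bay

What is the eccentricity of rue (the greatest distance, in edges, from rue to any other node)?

Distances from rue peak at 8, attained at hazel.
rue–fir–lime–alder–fig–beech–willow–bay–hazel

8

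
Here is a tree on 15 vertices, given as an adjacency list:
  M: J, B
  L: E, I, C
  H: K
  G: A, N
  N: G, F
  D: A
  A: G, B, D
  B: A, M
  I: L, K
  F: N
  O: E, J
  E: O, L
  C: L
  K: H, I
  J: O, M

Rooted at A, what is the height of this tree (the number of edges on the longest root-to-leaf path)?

9

H sits deepest: A → B → M → J → O → E → L → I → K → H — 9 edges from the root.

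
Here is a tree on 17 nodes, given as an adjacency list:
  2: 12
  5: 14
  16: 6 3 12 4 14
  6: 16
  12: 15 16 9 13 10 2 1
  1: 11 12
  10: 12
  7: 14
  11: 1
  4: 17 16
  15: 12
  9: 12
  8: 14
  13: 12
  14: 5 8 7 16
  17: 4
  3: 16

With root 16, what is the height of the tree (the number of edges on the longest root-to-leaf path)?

The longest root-to-leaf path is 16 → 12 → 1 → 11 (3 edges).

3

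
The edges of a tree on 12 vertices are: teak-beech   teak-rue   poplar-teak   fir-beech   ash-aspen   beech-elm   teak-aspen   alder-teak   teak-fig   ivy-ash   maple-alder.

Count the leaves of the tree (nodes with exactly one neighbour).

7

Exactly 7 nodes have a single neighbour: elm, fig, fir, ivy, maple, poplar, rue.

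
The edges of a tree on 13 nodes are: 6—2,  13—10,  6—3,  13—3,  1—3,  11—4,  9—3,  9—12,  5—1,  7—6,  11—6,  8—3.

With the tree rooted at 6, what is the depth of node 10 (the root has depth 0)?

3

Path from 6 to 10: 6–3–13–10, which has 3 edges.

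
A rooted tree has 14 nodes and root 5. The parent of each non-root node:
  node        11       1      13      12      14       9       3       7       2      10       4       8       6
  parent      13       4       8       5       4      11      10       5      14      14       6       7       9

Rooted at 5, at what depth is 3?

10

5–7–8–13–11–9–6–4–14–10–3 — 10 edges.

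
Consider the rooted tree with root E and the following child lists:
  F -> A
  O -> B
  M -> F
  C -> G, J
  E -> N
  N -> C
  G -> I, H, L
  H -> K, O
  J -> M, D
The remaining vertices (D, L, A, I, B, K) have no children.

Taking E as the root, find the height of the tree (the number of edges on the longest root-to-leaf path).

6

A sits deepest: E-N-C-J-M-F-A — 6 edges from the root.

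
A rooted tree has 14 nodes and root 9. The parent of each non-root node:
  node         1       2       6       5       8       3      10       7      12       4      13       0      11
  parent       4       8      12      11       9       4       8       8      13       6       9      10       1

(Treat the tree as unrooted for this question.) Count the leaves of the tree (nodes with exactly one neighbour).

5

The leaves are 0, 2, 3, 5, 7.
That is 5 leaves.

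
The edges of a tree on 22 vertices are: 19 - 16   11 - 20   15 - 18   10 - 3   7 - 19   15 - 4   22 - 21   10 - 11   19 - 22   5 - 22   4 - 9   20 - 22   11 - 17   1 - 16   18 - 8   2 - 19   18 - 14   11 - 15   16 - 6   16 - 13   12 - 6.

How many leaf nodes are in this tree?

12

The leaves are 1, 2, 3, 5, 7, 8, 9, 12, 13, 14, 17, 21.
That is 12 leaves.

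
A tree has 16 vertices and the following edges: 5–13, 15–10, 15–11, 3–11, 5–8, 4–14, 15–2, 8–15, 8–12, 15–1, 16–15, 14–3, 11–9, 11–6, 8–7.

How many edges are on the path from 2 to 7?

The path is 2–15–8–7, which has 3 edges.

3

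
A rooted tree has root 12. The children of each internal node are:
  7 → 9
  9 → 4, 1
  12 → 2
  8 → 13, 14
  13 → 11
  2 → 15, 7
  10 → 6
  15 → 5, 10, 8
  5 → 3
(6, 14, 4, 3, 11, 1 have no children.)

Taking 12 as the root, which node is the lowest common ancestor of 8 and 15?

15

Path 8→root: 8 15 2 12; path 15→root: 15 2 12.
First common node: 15.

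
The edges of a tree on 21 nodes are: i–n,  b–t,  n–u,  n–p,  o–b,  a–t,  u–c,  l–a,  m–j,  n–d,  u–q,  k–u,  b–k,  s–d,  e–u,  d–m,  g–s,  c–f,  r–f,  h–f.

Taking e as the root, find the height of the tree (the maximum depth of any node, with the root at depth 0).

6

The longest root-to-leaf path is e – u – k – b – t – a – l (6 edges).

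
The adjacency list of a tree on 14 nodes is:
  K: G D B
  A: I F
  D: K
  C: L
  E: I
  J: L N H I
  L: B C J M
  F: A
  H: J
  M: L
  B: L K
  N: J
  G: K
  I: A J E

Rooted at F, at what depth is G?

7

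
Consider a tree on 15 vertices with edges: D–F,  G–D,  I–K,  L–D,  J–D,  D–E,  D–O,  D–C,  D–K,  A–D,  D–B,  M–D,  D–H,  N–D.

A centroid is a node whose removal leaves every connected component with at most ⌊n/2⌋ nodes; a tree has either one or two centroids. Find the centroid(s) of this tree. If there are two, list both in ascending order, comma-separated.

D

Removing D splits the tree into components of sizes 2, 1, 1, 1, 1, 1, 1, 1, 1, 1, 1, 1, 1; the largest is 2 ≤ ⌊15/2⌋ = 7.
No neighbour of D does as well, so D is the unique centroid.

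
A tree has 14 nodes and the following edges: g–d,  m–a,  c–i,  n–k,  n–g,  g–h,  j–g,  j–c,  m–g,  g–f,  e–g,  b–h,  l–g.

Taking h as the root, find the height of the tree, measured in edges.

4

A deepest node is i, reached by h → g → j → c → i.
That path has 4 edges, so the height is 4.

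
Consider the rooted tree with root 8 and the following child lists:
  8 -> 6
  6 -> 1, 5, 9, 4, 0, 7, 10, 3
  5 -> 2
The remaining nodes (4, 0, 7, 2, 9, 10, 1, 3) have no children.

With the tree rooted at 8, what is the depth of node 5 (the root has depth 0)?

2

8 – 6 – 5 — 2 edges.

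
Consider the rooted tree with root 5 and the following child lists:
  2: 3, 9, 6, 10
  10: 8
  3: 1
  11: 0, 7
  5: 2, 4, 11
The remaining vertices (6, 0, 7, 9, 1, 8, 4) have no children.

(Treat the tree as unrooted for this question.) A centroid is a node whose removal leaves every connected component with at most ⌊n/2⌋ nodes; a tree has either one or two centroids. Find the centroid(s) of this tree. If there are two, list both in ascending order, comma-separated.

Delete 2: the remaining components have sizes 5, 2, 2, 1, 1. Max 5 ≤ 6, so 2 is a centroid.
Every other node leaves some component of size > 6, so the centroid is unique.

2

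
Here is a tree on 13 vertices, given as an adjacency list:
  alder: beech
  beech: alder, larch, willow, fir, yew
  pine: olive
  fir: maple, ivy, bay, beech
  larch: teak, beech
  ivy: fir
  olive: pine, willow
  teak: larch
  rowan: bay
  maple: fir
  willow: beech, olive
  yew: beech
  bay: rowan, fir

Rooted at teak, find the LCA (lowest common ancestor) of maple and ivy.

fir

Ancestors of maple (toward the root): maple, fir, beech, larch, teak.
Ancestors of ivy: ivy, fir, beech, larch, teak.
The deepest node appearing in both lists is fir.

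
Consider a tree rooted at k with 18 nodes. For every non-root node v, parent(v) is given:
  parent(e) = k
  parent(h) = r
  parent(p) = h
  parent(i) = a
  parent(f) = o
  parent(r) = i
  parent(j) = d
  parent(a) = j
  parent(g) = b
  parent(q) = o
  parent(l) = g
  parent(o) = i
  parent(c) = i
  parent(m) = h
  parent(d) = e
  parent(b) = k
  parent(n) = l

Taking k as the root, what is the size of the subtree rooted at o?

3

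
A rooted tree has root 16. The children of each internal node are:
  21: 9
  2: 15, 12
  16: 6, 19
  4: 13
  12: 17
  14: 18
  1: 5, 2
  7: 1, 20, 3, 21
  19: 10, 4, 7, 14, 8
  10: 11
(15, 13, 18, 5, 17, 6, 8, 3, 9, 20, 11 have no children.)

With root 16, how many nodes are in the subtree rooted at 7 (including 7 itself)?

11

Descendants of 7 (including itself): 7, 1, 20, 3, 21, 2, 5, 9, 15, 12, 17. That's 11.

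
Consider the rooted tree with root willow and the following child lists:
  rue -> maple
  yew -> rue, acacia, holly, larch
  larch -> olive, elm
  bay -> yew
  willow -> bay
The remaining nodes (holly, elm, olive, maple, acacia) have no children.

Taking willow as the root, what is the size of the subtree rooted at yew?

8

Descendants of yew (including itself): yew, larch, rue, acacia, holly, elm, olive, maple. That's 8.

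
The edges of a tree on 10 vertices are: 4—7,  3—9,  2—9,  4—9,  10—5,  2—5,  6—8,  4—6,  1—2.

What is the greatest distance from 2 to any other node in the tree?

A farthest node from 2 is 8.
The path 2–9–4–6–8 has 4 edges.

4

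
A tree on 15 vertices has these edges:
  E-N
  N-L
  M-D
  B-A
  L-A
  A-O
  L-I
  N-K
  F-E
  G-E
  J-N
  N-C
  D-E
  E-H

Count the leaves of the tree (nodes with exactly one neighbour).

Degree-1 nodes: B, C, F, G, H, I, J, K, M, O — 10 of them.

10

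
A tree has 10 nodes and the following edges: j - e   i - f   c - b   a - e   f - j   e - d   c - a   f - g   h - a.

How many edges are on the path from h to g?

5

The path is h – a – e – j – f – g, which has 5 edges.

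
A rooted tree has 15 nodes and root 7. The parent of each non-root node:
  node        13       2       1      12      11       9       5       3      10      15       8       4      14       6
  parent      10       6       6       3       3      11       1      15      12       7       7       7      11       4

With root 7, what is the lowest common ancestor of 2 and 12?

7

2's ancestor chain is 2, 6, 4, 7 and 12's is 12, 3, 15, 7; they first meet at 7.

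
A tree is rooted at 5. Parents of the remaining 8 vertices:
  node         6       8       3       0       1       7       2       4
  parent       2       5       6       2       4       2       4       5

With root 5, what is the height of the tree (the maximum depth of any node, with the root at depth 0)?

The longest root-to-leaf path is 5–4–2–6–3 (4 edges).

4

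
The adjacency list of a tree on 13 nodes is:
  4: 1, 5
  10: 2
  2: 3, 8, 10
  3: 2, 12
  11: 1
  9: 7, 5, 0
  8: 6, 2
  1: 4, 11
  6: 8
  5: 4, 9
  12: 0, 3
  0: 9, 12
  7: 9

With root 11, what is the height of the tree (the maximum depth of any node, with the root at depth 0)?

10

A deepest node is 6, reached by 11-1-4-5-9-0-12-3-2-8-6.
That path has 10 edges, so the height is 10.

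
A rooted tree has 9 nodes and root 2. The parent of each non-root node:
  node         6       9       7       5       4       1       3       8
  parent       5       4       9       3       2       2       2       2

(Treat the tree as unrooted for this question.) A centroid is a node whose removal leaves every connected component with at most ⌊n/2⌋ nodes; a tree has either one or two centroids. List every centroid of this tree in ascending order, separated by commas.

2

Delete 2: the remaining components have sizes 3, 3, 1, 1. Max 3 ≤ 4, so 2 is a centroid.
Every other node leaves some component of size > 4, so the centroid is unique.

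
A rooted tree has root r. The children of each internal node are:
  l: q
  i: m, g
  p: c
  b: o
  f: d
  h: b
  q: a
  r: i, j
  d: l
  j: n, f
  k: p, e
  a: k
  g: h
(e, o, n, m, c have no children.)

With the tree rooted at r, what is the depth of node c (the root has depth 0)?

9

r – j – f – d – l – q – a – k – p – c — 9 edges.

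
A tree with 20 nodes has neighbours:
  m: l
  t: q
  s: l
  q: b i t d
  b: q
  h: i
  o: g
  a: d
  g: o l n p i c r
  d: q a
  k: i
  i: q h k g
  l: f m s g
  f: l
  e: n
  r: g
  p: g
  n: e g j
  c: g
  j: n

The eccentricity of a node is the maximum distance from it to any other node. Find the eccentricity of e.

6

A farthest node from e is a.
The path e–n–g–i–q–d–a has 6 edges.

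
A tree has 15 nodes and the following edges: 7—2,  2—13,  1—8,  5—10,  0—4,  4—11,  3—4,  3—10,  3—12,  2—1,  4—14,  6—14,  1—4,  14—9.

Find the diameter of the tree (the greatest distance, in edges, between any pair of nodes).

A longest path is 5 - 10 - 3 - 4 - 1 - 2 - 13, with 6 edges.

6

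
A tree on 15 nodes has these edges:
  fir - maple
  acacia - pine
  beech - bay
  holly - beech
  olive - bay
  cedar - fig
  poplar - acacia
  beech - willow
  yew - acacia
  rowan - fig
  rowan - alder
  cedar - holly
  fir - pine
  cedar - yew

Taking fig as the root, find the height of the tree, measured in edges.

6

The longest root-to-leaf path is fig – cedar – yew – acacia – pine – fir – maple (6 edges).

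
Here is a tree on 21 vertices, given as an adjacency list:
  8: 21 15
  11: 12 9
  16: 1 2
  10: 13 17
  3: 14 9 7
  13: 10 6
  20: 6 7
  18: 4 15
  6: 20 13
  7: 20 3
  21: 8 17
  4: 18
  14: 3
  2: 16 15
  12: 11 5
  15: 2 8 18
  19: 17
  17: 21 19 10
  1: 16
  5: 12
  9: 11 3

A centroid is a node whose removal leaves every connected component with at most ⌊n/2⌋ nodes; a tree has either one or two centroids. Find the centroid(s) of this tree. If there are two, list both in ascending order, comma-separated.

Delete 10: the remaining components have sizes 10, 10. Max 10 ≤ 10, so 10 is a centroid.
No neighbour of 10 does as well, so 10 is the unique centroid.

10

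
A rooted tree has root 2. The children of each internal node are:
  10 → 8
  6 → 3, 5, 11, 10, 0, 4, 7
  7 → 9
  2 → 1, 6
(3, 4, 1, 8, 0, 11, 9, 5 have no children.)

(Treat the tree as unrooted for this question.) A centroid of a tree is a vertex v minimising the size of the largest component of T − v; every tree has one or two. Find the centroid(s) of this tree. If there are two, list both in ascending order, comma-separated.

6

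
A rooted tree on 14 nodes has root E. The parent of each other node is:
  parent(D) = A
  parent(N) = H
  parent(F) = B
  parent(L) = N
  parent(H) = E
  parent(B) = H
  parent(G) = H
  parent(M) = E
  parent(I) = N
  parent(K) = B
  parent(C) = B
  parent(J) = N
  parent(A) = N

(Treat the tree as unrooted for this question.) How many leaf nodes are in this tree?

Degree-1 nodes: C, D, F, G, I, J, K, L, M — 9 of them.

9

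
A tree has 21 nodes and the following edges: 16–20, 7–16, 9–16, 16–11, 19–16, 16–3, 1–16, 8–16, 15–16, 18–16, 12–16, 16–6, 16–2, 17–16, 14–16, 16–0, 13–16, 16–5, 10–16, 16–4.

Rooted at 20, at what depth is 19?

2

Path from 20 to 19: 20–16–19, which has 2 edges.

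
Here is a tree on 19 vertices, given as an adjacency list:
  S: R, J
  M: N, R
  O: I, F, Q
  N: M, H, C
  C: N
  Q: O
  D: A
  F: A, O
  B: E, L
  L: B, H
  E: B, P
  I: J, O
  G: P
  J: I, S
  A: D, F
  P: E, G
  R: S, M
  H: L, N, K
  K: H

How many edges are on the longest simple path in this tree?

15

A longest path is G–P–E–B–L–H–N–M–R–S–J–I–O–F–A–D, with 15 edges.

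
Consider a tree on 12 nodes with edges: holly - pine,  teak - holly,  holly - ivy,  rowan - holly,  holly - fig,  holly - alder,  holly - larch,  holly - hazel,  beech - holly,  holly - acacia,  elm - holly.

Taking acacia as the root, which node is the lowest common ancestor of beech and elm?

holly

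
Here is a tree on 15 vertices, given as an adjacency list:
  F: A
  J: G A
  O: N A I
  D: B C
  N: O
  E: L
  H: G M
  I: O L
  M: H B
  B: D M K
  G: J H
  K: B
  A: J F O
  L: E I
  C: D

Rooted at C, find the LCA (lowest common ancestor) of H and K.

B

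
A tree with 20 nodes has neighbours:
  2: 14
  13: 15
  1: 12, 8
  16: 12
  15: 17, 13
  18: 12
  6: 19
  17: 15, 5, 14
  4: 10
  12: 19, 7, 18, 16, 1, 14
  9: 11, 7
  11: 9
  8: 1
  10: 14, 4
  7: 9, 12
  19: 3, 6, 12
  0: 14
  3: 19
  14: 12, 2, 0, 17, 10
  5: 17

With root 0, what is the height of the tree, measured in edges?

The longest root-to-leaf path is 0 → 14 → 12 → 7 → 9 → 11 (5 edges).

5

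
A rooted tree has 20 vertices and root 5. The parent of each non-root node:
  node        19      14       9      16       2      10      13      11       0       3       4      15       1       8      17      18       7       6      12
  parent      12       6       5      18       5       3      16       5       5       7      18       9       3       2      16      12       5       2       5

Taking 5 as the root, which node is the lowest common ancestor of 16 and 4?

Path 16→root: 16 18 12 5; path 4→root: 4 18 12 5.
First common node: 18.

18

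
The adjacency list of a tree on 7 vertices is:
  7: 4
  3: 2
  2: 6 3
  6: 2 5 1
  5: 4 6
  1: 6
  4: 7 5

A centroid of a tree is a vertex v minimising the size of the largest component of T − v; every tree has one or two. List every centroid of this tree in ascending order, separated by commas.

6

If 6 is removed the pieces have sizes 3, 2, 1, all ≤ ⌊7/2⌋ = 3.
Every other node leaves some component of size > 3, so the centroid is unique.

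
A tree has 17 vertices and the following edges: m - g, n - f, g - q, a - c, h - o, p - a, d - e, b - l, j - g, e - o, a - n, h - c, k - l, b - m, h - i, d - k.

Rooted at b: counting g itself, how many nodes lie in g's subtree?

3

g's subtree: {g, j, q}, size 3.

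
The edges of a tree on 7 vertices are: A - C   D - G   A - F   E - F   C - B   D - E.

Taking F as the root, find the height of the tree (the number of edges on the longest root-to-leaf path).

A deepest node is B, reached by F → A → C → B.
That path has 3 edges, so the height is 3.

3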